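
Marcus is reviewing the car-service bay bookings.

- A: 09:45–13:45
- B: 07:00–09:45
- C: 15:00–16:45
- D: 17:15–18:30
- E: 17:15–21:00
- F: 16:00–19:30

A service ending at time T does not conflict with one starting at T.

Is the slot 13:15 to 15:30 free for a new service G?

No — it overlaps A, C

B: ends 09:45 at or before G starts 13:15 → clear.
A: starts 09:45 before G ends 15:30, and ends 13:45 after G starts 13:15 → overlap.
C: starts 15:00 before G ends 15:30, and ends 16:45 after G starts 13:15 → overlap.
F: starts 16:00 at or after G ends 15:30 → clear.
D: starts 17:15 at or after G ends 15:30 → clear.
E: starts 17:15 at or after G ends 15:30 → clear.
G overlaps A, C.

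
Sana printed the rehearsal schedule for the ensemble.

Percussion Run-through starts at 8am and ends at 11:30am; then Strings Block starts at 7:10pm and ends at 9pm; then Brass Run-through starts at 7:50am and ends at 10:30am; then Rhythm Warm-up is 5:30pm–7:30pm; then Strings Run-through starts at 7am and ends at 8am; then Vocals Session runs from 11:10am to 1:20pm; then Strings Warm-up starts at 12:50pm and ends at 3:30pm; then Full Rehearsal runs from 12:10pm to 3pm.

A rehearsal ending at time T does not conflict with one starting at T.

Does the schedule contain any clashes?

Yes

Sorted by start: Strings Run-through, Brass Run-through, Percussion Run-through, Vocals Session, Full Rehearsal, Strings Warm-up, Rhythm Warm-up, Strings Block.
Brass Run-through starts before Strings Run-through ends → Strings Run-through and Brass Run-through overlap.
That's a conflict, so the schedule is not conflict-free.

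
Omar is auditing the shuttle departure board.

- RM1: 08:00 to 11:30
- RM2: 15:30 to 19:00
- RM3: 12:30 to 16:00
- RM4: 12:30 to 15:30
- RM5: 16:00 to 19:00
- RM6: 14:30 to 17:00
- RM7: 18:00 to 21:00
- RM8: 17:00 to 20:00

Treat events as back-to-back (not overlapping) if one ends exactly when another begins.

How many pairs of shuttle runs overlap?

12

Check each pair: they overlap iff neither finishes before the other starts.
Sorted by start: RM1, RM3, RM4, RM6, RM2, RM5, RM8, RM7.
RM3 starts after RM1 ends, so RM1 has no further overlaps.
RM4 starts before RM3 ends → RM3 and RM4 overlap.
RM6 starts before RM3 ends → RM3 and RM6 overlap.
RM2 starts before RM3 ends → RM3 and RM2 overlap.
RM5 starts exactly when RM3 ends (back-to-back, no overlap), so RM3 has no further overlaps.
RM6 starts before RM4 ends → RM4 and RM6 overlap.
RM2 starts exactly when RM4 ends (back-to-back, no overlap), so RM4 has no further overlaps.
RM2 starts before RM6 ends → RM6 and RM2 overlap.
RM5 starts before RM6 ends → RM6 and RM5 overlap.
RM8 starts exactly when RM6 ends (back-to-back, no overlap), so RM6 has no further overlaps.
RM5 starts before RM2 ends → RM2 and RM5 overlap.
RM8 starts before RM2 ends → RM2 and RM8 overlap.
RM7 starts before RM2 ends → RM2 and RM7 overlap.
RM8 starts before RM5 ends → RM5 and RM8 overlap.
RM7 starts before RM5 ends → RM5 and RM7 overlap.
RM7 starts before RM8 ends → RM8 and RM7 overlap.
Overlapping pairs: RM2 & RM3, RM2 & RM5, RM2 & RM6, RM2 & RM7, RM2 & RM8, RM3 & RM4, RM3 & RM6, RM4 & RM6, RM5 & RM6, RM5 & RM7, RM5 & RM8, RM7 & RM8 — 12 in total.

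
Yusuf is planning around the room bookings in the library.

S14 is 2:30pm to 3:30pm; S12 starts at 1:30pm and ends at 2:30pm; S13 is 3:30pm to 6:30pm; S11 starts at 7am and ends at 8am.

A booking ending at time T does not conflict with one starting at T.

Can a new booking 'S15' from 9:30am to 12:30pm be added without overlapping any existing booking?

S11: ends 8am at or before S15 starts 9:30am → clear.
S12: starts 1:30pm at or after S15 ends 12:30pm → clear.
S14: starts 2:30pm at or after S15 ends 12:30pm → clear.
S13: starts 3:30pm at or after S15 ends 12:30pm → clear.

Yes — the slot is free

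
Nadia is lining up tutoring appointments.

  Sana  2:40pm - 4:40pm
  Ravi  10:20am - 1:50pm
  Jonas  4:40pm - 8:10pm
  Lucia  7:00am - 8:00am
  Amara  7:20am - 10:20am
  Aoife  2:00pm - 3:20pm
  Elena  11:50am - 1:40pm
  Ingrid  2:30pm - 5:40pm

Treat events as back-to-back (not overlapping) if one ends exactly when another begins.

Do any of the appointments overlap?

Sorted by start: Lucia, Amara, Ravi, Elena, Aoife, Ingrid, Sana, Jonas.
Amara starts before Lucia ends → Lucia and Amara overlap.
That's a conflict, so the schedule is not conflict-free.

Yes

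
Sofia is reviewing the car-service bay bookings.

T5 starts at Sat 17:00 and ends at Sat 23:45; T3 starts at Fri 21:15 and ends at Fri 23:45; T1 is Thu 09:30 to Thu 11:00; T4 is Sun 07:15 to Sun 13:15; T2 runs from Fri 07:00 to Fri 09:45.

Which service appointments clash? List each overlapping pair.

no overlapping pairs

Sorted by start: T1, T2, T3, T5, T4.
T2 starts after T1 ends, so nothing later overlaps T1 either.
T3 starts after T2 ends, so nothing later overlaps T2 either.
T5 starts after T3 ends, so nothing later overlaps T3 either.
T4 starts after T5 ends.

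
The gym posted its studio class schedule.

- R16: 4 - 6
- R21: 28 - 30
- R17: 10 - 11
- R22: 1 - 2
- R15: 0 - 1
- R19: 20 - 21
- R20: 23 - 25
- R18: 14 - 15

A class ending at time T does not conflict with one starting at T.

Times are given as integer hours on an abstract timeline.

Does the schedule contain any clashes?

Two intervals overlap when each starts before the other ends.
Sorted by start: R15, R22, R16, R17, R18, R19, R20, R21.
R22 starts exactly when R15 ends (back-to-back, no overlap); R15 is clear from here.
R16 starts after R22 ends; R22 is clear from here.
R17 starts after R16 ends; R16 is clear from here.
R18 starts after R17 ends; R17 is clear from here.
R19 starts after R18 ends; R18 is clear from here.
R20 starts after R19 ends; R19 is clear from here.
R21 starts after R20 ends.
Every pair is clear; the schedule has no overlaps.

No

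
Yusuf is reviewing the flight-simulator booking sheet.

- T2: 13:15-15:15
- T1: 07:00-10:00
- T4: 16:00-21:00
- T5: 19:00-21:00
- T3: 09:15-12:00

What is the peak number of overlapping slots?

2

Sort all start/end points and keep a running count:
07:00 start T1 → 1
09:15 start T3 → 2
10:00 end T1 → 1
12:00 end T3 → 0
13:15 start T2 → 1
15:15 end T2 → 0
16:00 start T4 → 1
19:00 start T5 → 2
21:00 end T4 → 1
21:00 end T5 → 0
Peak is 2, at 09:15 (T1, T3).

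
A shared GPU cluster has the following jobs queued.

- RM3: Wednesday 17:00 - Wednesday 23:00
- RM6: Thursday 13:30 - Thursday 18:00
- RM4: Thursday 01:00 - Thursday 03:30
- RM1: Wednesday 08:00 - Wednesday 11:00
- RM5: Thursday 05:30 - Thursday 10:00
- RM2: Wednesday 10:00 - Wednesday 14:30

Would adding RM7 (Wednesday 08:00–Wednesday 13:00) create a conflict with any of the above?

Yes — it overlaps RM1, RM2

RM1: starts Wednesday 08:00 before RM7 ends Wednesday 13:00, and ends Wednesday 11:00 after RM7 starts Wednesday 08:00 → overlap.
RM2: starts Wednesday 10:00 before RM7 ends Wednesday 13:00, and ends Wednesday 14:30 after RM7 starts Wednesday 08:00 → overlap.
RM3: starts Wednesday 17:00 at or after RM7 ends Wednesday 13:00 → clear.
RM4: starts Thursday 01:00 at or after RM7 ends Wednesday 13:00 → clear.
RM5: starts Thursday 05:30 at or after RM7 ends Wednesday 13:00 → clear.
RM6: starts Thursday 13:30 at or after RM7 ends Wednesday 13:00 → clear.
RM7 overlaps RM1, RM2.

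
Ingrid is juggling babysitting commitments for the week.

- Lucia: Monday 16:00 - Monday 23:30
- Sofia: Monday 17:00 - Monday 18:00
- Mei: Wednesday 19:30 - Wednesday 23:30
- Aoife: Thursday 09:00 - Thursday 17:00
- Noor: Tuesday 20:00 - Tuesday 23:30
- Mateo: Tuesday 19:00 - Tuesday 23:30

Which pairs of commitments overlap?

Lucia & Sofia, Mateo & Noor

Two intervals overlap when each starts before the other ends.
Sorted by start: Lucia, Sofia, Mateo, Noor, Mei, Aoife.
Sofia starts before Lucia ends → Lucia and Sofia overlap.
Mateo starts after Lucia ends, so Lucia has no further overlaps.
Mateo starts after Sofia ends, so Sofia has no further overlaps.
Noor starts before Mateo ends → Mateo and Noor overlap.
Mei starts after Mateo ends, so Mateo has no further overlaps.
Mei starts after Noor ends, so Noor has no further overlaps.
Aoife starts after Mei ends.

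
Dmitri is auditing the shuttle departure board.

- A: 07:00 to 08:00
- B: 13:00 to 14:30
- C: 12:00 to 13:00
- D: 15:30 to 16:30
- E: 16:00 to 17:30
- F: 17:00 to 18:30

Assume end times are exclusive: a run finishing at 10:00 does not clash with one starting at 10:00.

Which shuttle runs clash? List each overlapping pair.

Check each pair: they overlap iff neither finishes before the other starts.
Sorted by start: A, C, B, D, E, F.
C starts after A ends, so nothing later overlaps A either.
B starts exactly when C ends (back-to-back, no overlap), so nothing later overlaps C either.
D starts after B ends, so nothing later overlaps B either.
E starts before D ends → D and E overlap.
F starts after D ends.
F starts before E ends → E and F overlap.

D & E, E & F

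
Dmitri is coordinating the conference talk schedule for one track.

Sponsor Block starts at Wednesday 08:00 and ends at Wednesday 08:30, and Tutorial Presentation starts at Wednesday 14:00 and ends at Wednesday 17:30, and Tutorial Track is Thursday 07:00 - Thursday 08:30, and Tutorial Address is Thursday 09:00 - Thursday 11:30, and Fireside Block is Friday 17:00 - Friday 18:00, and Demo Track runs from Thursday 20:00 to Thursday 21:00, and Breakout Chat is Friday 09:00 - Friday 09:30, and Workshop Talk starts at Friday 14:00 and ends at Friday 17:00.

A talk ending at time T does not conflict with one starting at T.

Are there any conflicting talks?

No

Sorted by start: Sponsor Block, Tutorial Presentation, Tutorial Track, Tutorial Address, Demo Track, Breakout Chat, Workshop Talk, Fireside Block.
Tutorial Presentation starts after Sponsor Block ends — done with Sponsor Block.
Tutorial Track starts after Tutorial Presentation ends — done with Tutorial Presentation.
Tutorial Address starts after Tutorial Track ends — done with Tutorial Track.
Demo Track starts after Tutorial Address ends — done with Tutorial Address.
Breakout Chat starts after Demo Track ends — done with Demo Track.
Workshop Talk starts after Breakout Chat ends — done with Breakout Chat.
Fireside Block starts exactly when Workshop Talk ends (back-to-back, no overlap).
Every pair is clear; the schedule has no overlaps.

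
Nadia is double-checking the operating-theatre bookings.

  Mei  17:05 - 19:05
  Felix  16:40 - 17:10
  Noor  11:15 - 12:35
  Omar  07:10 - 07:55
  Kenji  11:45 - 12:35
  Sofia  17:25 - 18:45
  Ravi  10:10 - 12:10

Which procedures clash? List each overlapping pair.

Sorted by start: Omar, Ravi, Noor, Kenji, Felix, Mei, Sofia.
Ravi starts after Omar ends, so nothing later overlaps Omar either.
Noor starts before Ravi ends → Ravi and Noor overlap.
Kenji starts before Ravi ends → Ravi and Kenji overlap.
Felix starts after Ravi ends, so nothing later overlaps Ravi either.
Kenji starts before Noor ends → Noor and Kenji overlap.
Felix starts after Noor ends, so nothing later overlaps Noor either.
Felix starts after Kenji ends, so nothing later overlaps Kenji either.
Mei starts before Felix ends → Felix and Mei overlap.
Sofia starts after Felix ends.
Sofia starts before Mei ends → Mei and Sofia overlap.

Felix & Mei, Kenji & Noor, Kenji & Ravi, Mei & Sofia, Noor & Ravi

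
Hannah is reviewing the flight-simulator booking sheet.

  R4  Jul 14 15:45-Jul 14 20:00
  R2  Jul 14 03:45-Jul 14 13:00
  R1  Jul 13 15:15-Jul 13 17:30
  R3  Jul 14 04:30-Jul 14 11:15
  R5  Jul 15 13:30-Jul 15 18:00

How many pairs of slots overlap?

1

Two intervals overlap when each starts before the other ends.
Sorted by start: R1, R2, R3, R4, R5.
R2 starts after R1 ends; R1 is clear from here.
R3 starts before R2 ends → R2 and R3 overlap.
R4 starts after R2 ends; R2 is clear from here.
R4 starts after R3 ends; R3 is clear from here.
R5 starts after R4 ends.
Overlapping pairs: R2 & R3 — 1 in total.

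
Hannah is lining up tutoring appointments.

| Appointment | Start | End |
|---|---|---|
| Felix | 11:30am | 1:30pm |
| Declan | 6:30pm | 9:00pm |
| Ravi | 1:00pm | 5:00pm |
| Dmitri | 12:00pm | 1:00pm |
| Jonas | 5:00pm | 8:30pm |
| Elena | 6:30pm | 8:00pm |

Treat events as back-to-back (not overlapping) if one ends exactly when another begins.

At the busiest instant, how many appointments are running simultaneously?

3

Sort all start/end points and keep a running count:
11:30am start Felix → 1
12:00pm start Dmitri → 2
1:00pm end Dmitri → 1
1:00pm start Ravi → 2
1:30pm end Felix → 1
5:00pm end Ravi → 0
5:00pm start Jonas → 1
6:30pm start Declan → 2
6:30pm start Elena → 3
8:00pm end Elena → 2
8:30pm end Jonas → 1
9:00pm end Declan → 0
Peak is 3, at 6:30pm (Declan, Elena, Jonas).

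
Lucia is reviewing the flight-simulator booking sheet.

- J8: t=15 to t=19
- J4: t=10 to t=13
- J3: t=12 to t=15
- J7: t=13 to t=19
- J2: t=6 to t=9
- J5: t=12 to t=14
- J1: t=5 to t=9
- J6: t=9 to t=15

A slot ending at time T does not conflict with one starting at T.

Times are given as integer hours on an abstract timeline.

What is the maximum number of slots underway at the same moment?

4

Walk through starts and ends in time order (an end at T is processed before a start at T):
t=5 start J1 → 1
t=6 start J2 → 2
t=9 end J1 → 1
t=9 end J2 → 0
t=9 start J6 → 1
t=10 start J4 → 2
t=12 start J3 → 3
t=12 start J5 → 4
t=13 end J4 → 3
t=13 start J7 → 4
t=14 end J5 → 3
t=15 end J3 → 2
t=15 end J6 → 1
t=15 start J8 → 2
t=19 end J7 → 1
t=19 end J8 → 0
Peak is 4, at t=12 (J3, J4, J5, J6).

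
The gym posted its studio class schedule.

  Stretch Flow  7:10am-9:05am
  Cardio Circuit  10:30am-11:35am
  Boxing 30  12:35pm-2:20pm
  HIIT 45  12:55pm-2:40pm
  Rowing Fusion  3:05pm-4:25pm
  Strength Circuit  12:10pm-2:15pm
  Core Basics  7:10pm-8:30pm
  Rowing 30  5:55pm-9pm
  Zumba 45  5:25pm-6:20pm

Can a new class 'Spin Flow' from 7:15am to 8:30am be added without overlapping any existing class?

Stretch Flow: starts 7:10am before Spin Flow ends 8:30am, and ends 9:05am after Spin Flow starts 7:15am → overlap.
Cardio Circuit: starts 10:30am at or after Spin Flow ends 8:30am → clear.
Strength Circuit: starts 12:10pm at or after Spin Flow ends 8:30am → clear.
Boxing 30: starts 12:35pm at or after Spin Flow ends 8:30am → clear.
HIIT 45: starts 12:55pm at or after Spin Flow ends 8:30am → clear.
Rowing Fusion: starts 3:05pm at or after Spin Flow ends 8:30am → clear.
Zumba 45: starts 5:25pm at or after Spin Flow ends 8:30am → clear.
Rowing 30: starts 5:55pm at or after Spin Flow ends 8:30am → clear.
Core Basics: starts 7:10pm at or after Spin Flow ends 8:30am → clear.
Spin Flow overlaps Stretch Flow.

No — it overlaps Stretch Flow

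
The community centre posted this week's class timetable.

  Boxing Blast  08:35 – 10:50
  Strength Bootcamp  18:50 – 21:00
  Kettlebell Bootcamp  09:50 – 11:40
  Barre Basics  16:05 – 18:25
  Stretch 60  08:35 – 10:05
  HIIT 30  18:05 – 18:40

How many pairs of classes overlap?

4

Sorted by start: Stretch 60, Boxing Blast, Kettlebell Bootcamp, Barre Basics, HIIT 30, Strength Bootcamp.
Boxing Blast starts before Stretch 60 ends → Stretch 60 and Boxing Blast overlap.
Kettlebell Bootcamp starts before Stretch 60 ends → Stretch 60 and Kettlebell Bootcamp overlap.
Barre Basics starts after Stretch 60 ends; Stretch 60 is clear from here.
Kettlebell Bootcamp starts before Boxing Blast ends → Boxing Blast and Kettlebell Bootcamp overlap.
Barre Basics starts after Boxing Blast ends; Boxing Blast is clear from here.
Barre Basics starts after Kettlebell Bootcamp ends; Kettlebell Bootcamp is clear from here.
HIIT 30 starts before Barre Basics ends → Barre Basics and HIIT 30 overlap.
Strength Bootcamp starts after Barre Basics ends.
Strength Bootcamp starts after HIIT 30 ends.
Overlapping pairs: Barre Basics & HIIT 30, Boxing Blast & Kettlebell Bootcamp, Boxing Blast & Stretch 60, Kettlebell Bootcamp & Stretch 60 — 4 in total.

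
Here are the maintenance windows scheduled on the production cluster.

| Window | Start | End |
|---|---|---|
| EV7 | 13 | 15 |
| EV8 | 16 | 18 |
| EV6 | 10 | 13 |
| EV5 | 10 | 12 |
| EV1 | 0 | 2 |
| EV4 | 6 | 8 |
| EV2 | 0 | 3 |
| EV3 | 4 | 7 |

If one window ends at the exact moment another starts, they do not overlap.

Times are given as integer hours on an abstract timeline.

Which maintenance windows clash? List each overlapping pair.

EV1 & EV2, EV3 & EV4, EV5 & EV6

Sorted by start: EV1, EV2, EV3, EV4, EV5, EV6, EV7, EV8.
EV2 starts before EV1 ends → EV1 and EV2 overlap.
EV3 starts after EV1 ends; EV1 is clear from here.
EV3 starts after EV2 ends; EV2 is clear from here.
EV4 starts before EV3 ends → EV3 and EV4 overlap.
EV5 starts after EV3 ends; EV3 is clear from here.
EV5 starts after EV4 ends; EV4 is clear from here.
EV6 starts before EV5 ends → EV5 and EV6 overlap.
EV7 starts after EV5 ends; EV5 is clear from here.
EV7 starts exactly when EV6 ends (back-to-back, no overlap); EV6 is clear from here.
EV8 starts after EV7 ends.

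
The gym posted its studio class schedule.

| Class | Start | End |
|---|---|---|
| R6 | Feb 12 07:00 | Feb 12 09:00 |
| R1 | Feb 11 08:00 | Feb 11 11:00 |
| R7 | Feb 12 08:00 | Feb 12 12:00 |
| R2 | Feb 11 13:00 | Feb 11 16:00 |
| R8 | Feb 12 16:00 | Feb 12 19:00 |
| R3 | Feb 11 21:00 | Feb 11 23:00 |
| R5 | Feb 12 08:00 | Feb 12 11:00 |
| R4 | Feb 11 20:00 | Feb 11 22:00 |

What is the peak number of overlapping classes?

3

Sweep the timeline, counting +1 at each start and −1 at each end (ends before starts at a tie):
Feb 11 08:00 start R1 → 1
Feb 11 11:00 end R1 → 0
Feb 11 13:00 start R2 → 1
Feb 11 16:00 end R2 → 0
Feb 11 20:00 start R4 → 1
Feb 11 21:00 start R3 → 2
Feb 11 22:00 end R4 → 1
Feb 11 23:00 end R3 → 0
Feb 12 07:00 start R6 → 1
Feb 12 08:00 start R5 → 2
Feb 12 08:00 start R7 → 3
Feb 12 09:00 end R6 → 2
Feb 12 11:00 end R5 → 1
Feb 12 12:00 end R7 → 0
Feb 12 16:00 start R8 → 1
Feb 12 19:00 end R8 → 0
Peak is 3, at Feb 12 08:00 (R5, R6, R7).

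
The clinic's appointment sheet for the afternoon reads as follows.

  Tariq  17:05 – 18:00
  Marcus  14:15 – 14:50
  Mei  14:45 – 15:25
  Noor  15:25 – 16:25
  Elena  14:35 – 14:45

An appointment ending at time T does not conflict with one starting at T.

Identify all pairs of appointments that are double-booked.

Elena & Marcus, Marcus & Mei

Sorted by start: Marcus, Elena, Mei, Noor, Tariq.
Elena starts before Marcus ends → Marcus and Elena overlap.
Mei starts before Marcus ends → Marcus and Mei overlap.
Noor starts after Marcus ends, so nothing later overlaps Marcus either.
Mei starts exactly when Elena ends (back-to-back, no overlap), so nothing later overlaps Elena either.
Noor starts exactly when Mei ends (back-to-back, no overlap), so nothing later overlaps Mei either.
Tariq starts after Noor ends.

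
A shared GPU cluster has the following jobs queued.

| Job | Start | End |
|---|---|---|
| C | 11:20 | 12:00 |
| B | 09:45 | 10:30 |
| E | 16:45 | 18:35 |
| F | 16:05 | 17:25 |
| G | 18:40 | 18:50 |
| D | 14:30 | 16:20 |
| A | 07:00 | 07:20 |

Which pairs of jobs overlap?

Sorted by start: A, B, C, D, F, E, G.
B starts after A ends — done with A.
C starts after B ends — done with B.
D starts after C ends — done with C.
F starts before D ends → D and F overlap.
E starts after D ends — done with D.
E starts before F ends → F and E overlap.
G starts after F ends.
G starts after E ends.

D & F, E & F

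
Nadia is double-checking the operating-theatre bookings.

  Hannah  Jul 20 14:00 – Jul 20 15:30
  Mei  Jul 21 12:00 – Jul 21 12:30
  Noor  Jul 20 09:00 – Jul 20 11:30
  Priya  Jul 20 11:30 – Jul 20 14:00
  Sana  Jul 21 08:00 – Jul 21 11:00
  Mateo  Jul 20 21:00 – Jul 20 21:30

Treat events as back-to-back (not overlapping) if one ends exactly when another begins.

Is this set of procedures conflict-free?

Yes

Two intervals overlap when each starts before the other ends.
Sorted by start: Noor, Priya, Hannah, Mateo, Sana, Mei.
Priya starts exactly when Noor ends (back-to-back, no overlap), so nothing later overlaps Noor either.
Hannah starts exactly when Priya ends (back-to-back, no overlap), so nothing later overlaps Priya either.
Mateo starts after Hannah ends, so nothing later overlaps Hannah either.
Sana starts after Mateo ends, so nothing later overlaps Mateo either.
Mei starts after Sana ends.
Every pair is clear; the schedule has no overlaps.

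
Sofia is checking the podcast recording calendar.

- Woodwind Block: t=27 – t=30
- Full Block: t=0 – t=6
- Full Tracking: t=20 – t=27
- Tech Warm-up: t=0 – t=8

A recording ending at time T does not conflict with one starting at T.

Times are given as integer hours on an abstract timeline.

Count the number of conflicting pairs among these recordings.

1

Sorted by start: Full Block, Tech Warm-up, Full Tracking, Woodwind Block.
Tech Warm-up starts before Full Block ends → Full Block and Tech Warm-up overlap.
Full Tracking starts after Full Block ends — done with Full Block.
Full Tracking starts after Tech Warm-up ends — done with Tech Warm-up.
Woodwind Block starts exactly when Full Tracking ends (back-to-back, no overlap).
Overlapping pairs: Full Block & Tech Warm-up — 1 in total.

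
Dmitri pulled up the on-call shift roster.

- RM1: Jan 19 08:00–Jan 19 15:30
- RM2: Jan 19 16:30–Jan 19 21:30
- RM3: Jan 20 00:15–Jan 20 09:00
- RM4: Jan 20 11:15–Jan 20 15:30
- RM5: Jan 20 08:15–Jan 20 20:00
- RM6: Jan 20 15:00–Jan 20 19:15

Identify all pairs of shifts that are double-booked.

RM3 & RM5, RM4 & RM5, RM4 & RM6, RM5 & RM6

Sorted by start: RM1, RM2, RM3, RM5, RM4, RM6.
RM2 starts after RM1 ends, so RM1 has no further overlaps.
RM3 starts after RM2 ends, so RM2 has no further overlaps.
RM5 starts before RM3 ends → RM3 and RM5 overlap.
RM4 starts after RM3 ends, so RM3 has no further overlaps.
RM4 starts before RM5 ends → RM5 and RM4 overlap.
RM6 starts before RM5 ends → RM5 and RM6 overlap.
RM6 starts before RM4 ends → RM4 and RM6 overlap.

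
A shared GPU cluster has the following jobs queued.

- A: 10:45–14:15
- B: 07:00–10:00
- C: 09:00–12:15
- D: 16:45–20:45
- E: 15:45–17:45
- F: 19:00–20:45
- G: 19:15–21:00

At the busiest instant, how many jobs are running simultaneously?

Sweep the timeline, counting +1 at each start and −1 at each end (ends before starts at a tie):
07:00 start B → 1
09:00 start C → 2
10:00 end B → 1
10:45 start A → 2
12:15 end C → 1
14:15 end A → 0
15:45 start E → 1
16:45 start D → 2
17:45 end E → 1
19:00 start F → 2
19:15 start G → 3
20:45 end D → 2
20:45 end F → 1
21:00 end G → 0
Peak is 3, at 19:15 (D, F, G).

3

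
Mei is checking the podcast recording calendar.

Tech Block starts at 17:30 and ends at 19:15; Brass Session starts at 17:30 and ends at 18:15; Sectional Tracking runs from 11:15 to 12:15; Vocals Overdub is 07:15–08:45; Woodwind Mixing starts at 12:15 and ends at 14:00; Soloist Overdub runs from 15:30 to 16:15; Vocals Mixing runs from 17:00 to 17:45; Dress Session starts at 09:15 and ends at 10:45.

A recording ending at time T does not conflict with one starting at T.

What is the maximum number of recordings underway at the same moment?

Walk through starts and ends in time order (an end at T is processed before a start at T):
07:15 start Vocals Overdub → 1
08:45 end Vocals Overdub → 0
09:15 start Dress Session → 1
10:45 end Dress Session → 0
11:15 start Sectional Tracking → 1
12:15 end Sectional Tracking → 0
12:15 start Woodwind Mixing → 1
14:00 end Woodwind Mixing → 0
15:30 start Soloist Overdub → 1
16:15 end Soloist Overdub → 0
17:00 start Vocals Mixing → 1
17:30 start Brass Session → 2
17:30 start Tech Block → 3
17:45 end Vocals Mixing → 2
18:15 end Brass Session → 1
19:15 end Tech Block → 0
Peak is 3, at 17:30 (Brass Session, Tech Block, Vocals Mixing).

3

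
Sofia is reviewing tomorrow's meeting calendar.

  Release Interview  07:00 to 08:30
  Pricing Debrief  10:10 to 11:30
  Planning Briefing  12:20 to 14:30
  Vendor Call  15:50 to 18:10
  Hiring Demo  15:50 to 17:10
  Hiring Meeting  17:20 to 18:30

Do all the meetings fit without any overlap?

No

Sorted by start: Release Interview, Pricing Debrief, Planning Briefing, Vendor Call, Hiring Demo, Hiring Meeting.
Pricing Debrief starts after Release Interview ends, so Release Interview has no further overlaps.
Planning Briefing starts after Pricing Debrief ends, so Pricing Debrief has no further overlaps.
Vendor Call starts after Planning Briefing ends, so Planning Briefing has no further overlaps.
Hiring Demo starts before Vendor Call ends → Vendor Call and Hiring Demo overlap.
That's a conflict, so the schedule is not conflict-free.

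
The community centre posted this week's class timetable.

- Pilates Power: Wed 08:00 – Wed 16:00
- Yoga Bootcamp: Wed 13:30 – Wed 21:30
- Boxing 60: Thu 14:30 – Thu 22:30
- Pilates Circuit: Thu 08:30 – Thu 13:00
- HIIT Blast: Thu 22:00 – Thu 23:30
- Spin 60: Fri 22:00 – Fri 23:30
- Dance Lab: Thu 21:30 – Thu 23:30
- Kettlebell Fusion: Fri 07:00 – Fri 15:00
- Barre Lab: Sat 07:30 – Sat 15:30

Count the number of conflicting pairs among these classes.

4

Sorted by start: Pilates Power, Yoga Bootcamp, Pilates Circuit, Boxing 60, Dance Lab, HIIT Blast, Kettlebell Fusion, Spin 60, Barre Lab.
Yoga Bootcamp starts before Pilates Power ends → Pilates Power and Yoga Bootcamp overlap.
Pilates Circuit starts after Pilates Power ends, so nothing later overlaps Pilates Power either.
Pilates Circuit starts after Yoga Bootcamp ends, so nothing later overlaps Yoga Bootcamp either.
Boxing 60 starts after Pilates Circuit ends, so nothing later overlaps Pilates Circuit either.
Dance Lab starts before Boxing 60 ends → Boxing 60 and Dance Lab overlap.
HIIT Blast starts before Boxing 60 ends → Boxing 60 and HIIT Blast overlap.
Kettlebell Fusion starts after Boxing 60 ends, so nothing later overlaps Boxing 60 either.
HIIT Blast starts before Dance Lab ends → Dance Lab and HIIT Blast overlap.
Kettlebell Fusion starts after Dance Lab ends, so nothing later overlaps Dance Lab either.
Kettlebell Fusion starts after HIIT Blast ends, so nothing later overlaps HIIT Blast either.
Spin 60 starts after Kettlebell Fusion ends, so nothing later overlaps Kettlebell Fusion either.
Barre Lab starts after Spin 60 ends.
Overlapping pairs: Boxing 60 & Dance Lab, Boxing 60 & HIIT Blast, Dance Lab & HIIT Blast, Pilates Power & Yoga Bootcamp — 4 in total.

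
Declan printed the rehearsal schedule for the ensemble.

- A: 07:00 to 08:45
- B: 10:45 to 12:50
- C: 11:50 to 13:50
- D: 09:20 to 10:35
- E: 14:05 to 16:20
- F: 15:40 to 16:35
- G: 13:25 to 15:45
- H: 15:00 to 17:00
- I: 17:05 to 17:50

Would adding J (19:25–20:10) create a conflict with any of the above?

A: ends 08:45 at or before J starts 19:25 → clear.
D: ends 10:35 at or before J starts 19:25 → clear.
B: ends 12:50 at or before J starts 19:25 → clear.
C: ends 13:50 at or before J starts 19:25 → clear.
G: ends 15:45 at or before J starts 19:25 → clear.
E: ends 16:20 at or before J starts 19:25 → clear.
H: ends 17:00 at or before J starts 19:25 → clear.
F: ends 16:35 at or before J starts 19:25 → clear.
I: ends 17:50 at or before J starts 19:25 → clear.

No — it doesn't clash with anything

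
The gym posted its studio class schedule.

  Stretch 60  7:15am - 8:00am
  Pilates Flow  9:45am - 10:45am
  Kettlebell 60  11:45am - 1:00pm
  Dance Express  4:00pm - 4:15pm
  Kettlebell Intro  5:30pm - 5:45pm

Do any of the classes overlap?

No

Two intervals overlap when each starts before the other ends.
Sorted by start: Stretch 60, Pilates Flow, Kettlebell 60, Dance Express, Kettlebell Intro.
Pilates Flow starts after Stretch 60 ends; Stretch 60 is clear from here.
Kettlebell 60 starts after Pilates Flow ends; Pilates Flow is clear from here.
Dance Express starts after Kettlebell 60 ends; Kettlebell 60 is clear from here.
Kettlebell Intro starts after Dance Express ends.
Every pair is clear; the schedule has no overlaps.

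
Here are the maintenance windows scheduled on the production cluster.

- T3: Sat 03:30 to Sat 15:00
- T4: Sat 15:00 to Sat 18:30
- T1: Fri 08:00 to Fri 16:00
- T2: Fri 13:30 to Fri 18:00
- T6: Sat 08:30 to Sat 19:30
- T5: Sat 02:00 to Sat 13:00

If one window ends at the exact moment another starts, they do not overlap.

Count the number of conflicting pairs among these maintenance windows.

Sorted by start: T1, T2, T5, T3, T6, T4.
T2 starts before T1 ends → T1 and T2 overlap.
T5 starts after T1 ends, so nothing later overlaps T1 either.
T5 starts after T2 ends, so nothing later overlaps T2 either.
T3 starts before T5 ends → T5 and T3 overlap.
T6 starts before T5 ends → T5 and T6 overlap.
T4 starts after T5 ends.
T6 starts before T3 ends → T3 and T6 overlap.
T4 starts exactly when T3 ends (back-to-back, no overlap).
T4 starts before T6 ends → T6 and T4 overlap.
Overlapping pairs: T1 & T2, T3 & T5, T3 & T6, T4 & T6, T5 & T6 — 5 in total.

5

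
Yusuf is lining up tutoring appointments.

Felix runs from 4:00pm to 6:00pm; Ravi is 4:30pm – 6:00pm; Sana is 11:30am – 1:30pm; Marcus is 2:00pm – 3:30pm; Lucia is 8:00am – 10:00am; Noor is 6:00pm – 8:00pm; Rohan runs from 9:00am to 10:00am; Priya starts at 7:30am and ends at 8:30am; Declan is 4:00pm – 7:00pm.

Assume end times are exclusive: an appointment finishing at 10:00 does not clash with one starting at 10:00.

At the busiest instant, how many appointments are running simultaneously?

Sort all start/end points and keep a running count:
7:30am start Priya → 1
8:00am start Lucia → 2
8:30am end Priya → 1
9:00am start Rohan → 2
10:00am end Lucia → 1
10:00am end Rohan → 0
11:30am start Sana → 1
1:30pm end Sana → 0
2:00pm start Marcus → 1
3:30pm end Marcus → 0
4:00pm start Declan → 1
4:00pm start Felix → 2
4:30pm start Ravi → 3
6:00pm end Felix → 2
6:00pm end Ravi → 1
6:00pm start Noor → 2
7:00pm end Declan → 1
8:00pm end Noor → 0
Peak is 3, at 4:30pm (Declan, Felix, Ravi).

3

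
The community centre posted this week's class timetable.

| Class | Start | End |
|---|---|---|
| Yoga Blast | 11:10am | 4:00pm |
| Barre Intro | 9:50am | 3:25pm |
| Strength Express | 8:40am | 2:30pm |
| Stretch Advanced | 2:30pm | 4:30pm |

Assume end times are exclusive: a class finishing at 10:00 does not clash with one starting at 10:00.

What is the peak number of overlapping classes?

Sweep the timeline, counting +1 at each start and −1 at each end (ends before starts at a tie):
8:40am start Strength Express → 1
9:50am start Barre Intro → 2
11:10am start Yoga Blast → 3
2:30pm end Strength Express → 2
2:30pm start Stretch Advanced → 3
3:25pm end Barre Intro → 2
4:00pm end Yoga Blast → 1
4:30pm end Stretch Advanced → 0
Peak is 3, at 11:10am (Barre Intro, Strength Express, Yoga Blast).

3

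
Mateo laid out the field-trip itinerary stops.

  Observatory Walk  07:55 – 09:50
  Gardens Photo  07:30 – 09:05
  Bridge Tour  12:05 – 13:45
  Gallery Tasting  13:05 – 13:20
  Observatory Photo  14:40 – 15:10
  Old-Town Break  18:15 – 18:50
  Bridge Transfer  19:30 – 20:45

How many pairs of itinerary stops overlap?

2

Sorted by start: Gardens Photo, Observatory Walk, Bridge Tour, Gallery Tasting, Observatory Photo, Old-Town Break, Bridge Transfer.
Observatory Walk starts before Gardens Photo ends → Gardens Photo and Observatory Walk overlap.
Bridge Tour starts after Gardens Photo ends; Gardens Photo is clear from here.
Bridge Tour starts after Observatory Walk ends; Observatory Walk is clear from here.
Gallery Tasting starts before Bridge Tour ends → Bridge Tour and Gallery Tasting overlap.
Observatory Photo starts after Bridge Tour ends; Bridge Tour is clear from here.
Observatory Photo starts after Gallery Tasting ends; Gallery Tasting is clear from here.
Old-Town Break starts after Observatory Photo ends; Observatory Photo is clear from here.
Bridge Transfer starts after Old-Town Break ends.
Overlapping pairs: Bridge Tour & Gallery Tasting, Gardens Photo & Observatory Walk — 2 in total.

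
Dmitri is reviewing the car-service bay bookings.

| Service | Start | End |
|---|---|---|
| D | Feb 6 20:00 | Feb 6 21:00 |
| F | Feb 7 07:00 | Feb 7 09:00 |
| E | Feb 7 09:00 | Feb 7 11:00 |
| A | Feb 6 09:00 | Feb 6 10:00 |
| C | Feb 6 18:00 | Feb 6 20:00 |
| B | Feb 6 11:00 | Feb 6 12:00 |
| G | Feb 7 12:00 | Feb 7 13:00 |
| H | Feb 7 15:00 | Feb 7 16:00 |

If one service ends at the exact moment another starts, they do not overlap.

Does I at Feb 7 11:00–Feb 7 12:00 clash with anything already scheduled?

No — it doesn't clash with anything

A: ends Feb 6 10:00 at or before I starts Feb 7 11:00 → clear.
B: ends Feb 6 12:00 at or before I starts Feb 7 11:00 → clear.
C: ends Feb 6 20:00 at or before I starts Feb 7 11:00 → clear.
D: ends Feb 6 21:00 at or before I starts Feb 7 11:00 → clear.
F: ends Feb 7 09:00 at or before I starts Feb 7 11:00 → clear.
E: ends Feb 7 11:00 at or before I starts Feb 7 11:00 → clear.
G: starts Feb 7 12:00 at or after I ends Feb 7 12:00 → clear.
H: starts Feb 7 15:00 at or after I ends Feb 7 12:00 → clear.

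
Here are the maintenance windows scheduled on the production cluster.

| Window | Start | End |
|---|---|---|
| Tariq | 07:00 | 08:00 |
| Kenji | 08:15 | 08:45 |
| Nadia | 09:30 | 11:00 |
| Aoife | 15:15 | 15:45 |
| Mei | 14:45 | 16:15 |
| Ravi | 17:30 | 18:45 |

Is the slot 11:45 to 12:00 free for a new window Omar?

Yes — the slot is free

Tariq: ends 08:00 at or before Omar starts 11:45 → clear.
Kenji: ends 08:45 at or before Omar starts 11:45 → clear.
Nadia: ends 11:00 at or before Omar starts 11:45 → clear.
Mei: starts 14:45 at or after Omar ends 12:00 → clear.
Aoife: starts 15:15 at or after Omar ends 12:00 → clear.
Ravi: starts 17:30 at or after Omar ends 12:00 → clear.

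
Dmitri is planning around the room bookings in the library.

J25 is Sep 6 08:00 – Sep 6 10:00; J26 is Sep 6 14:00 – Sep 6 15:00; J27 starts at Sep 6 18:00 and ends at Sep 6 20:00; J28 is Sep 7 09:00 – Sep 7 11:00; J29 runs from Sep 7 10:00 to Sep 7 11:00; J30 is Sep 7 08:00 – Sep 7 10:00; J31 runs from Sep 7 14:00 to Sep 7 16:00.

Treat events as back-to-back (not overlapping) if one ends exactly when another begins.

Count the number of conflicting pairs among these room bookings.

2

Check each pair: they overlap iff neither finishes before the other starts.
Sorted by start: J25, J26, J27, J30, J28, J29, J31.
J26 starts after J25 ends — done with J25.
J27 starts after J26 ends — done with J26.
J30 starts after J27 ends — done with J27.
J28 starts before J30 ends → J30 and J28 overlap.
J29 starts exactly when J30 ends (back-to-back, no overlap) — done with J30.
J29 starts before J28 ends → J28 and J29 overlap.
J31 starts after J28 ends.
J31 starts after J29 ends.
Overlapping pairs: J28 & J29, J28 & J30 — 2 in total.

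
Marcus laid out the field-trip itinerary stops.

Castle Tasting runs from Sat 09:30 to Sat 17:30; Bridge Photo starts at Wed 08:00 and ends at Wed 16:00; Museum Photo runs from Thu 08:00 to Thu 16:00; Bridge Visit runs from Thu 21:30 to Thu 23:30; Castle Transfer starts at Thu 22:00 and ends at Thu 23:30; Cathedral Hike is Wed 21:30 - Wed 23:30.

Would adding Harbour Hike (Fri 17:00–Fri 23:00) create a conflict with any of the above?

Bridge Photo: ends Wed 16:00 at or before Harbour Hike starts Fri 17:00 → clear.
Cathedral Hike: ends Wed 23:30 at or before Harbour Hike starts Fri 17:00 → clear.
Museum Photo: ends Thu 16:00 at or before Harbour Hike starts Fri 17:00 → clear.
Bridge Visit: ends Thu 23:30 at or before Harbour Hike starts Fri 17:00 → clear.
Castle Transfer: ends Thu 23:30 at or before Harbour Hike starts Fri 17:00 → clear.
Castle Tasting: starts Sat 09:30 at or after Harbour Hike ends Fri 23:00 → clear.

No — it doesn't clash with anything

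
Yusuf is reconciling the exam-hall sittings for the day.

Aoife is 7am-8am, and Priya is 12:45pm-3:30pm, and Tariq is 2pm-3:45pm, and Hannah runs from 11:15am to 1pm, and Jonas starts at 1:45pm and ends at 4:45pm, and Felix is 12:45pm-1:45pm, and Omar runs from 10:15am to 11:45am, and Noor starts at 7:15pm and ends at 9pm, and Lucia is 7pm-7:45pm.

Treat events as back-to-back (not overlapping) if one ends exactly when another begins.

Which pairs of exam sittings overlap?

Felix & Hannah, Felix & Priya, Hannah & Omar, Hannah & Priya, Jonas & Priya, Jonas & Tariq, Lucia & Noor, Priya & Tariq

Sorted by start: Aoife, Omar, Hannah, Felix, Priya, Jonas, Tariq, Lucia, Noor.
Omar starts after Aoife ends; Aoife is clear from here.
Hannah starts before Omar ends → Omar and Hannah overlap.
Felix starts after Omar ends; Omar is clear from here.
Felix starts before Hannah ends → Hannah and Felix overlap.
Priya starts before Hannah ends → Hannah and Priya overlap.
Jonas starts after Hannah ends; Hannah is clear from here.
Priya starts before Felix ends → Felix and Priya overlap.
Jonas starts exactly when Felix ends (back-to-back, no overlap); Felix is clear from here.
Jonas starts before Priya ends → Priya and Jonas overlap.
Tariq starts before Priya ends → Priya and Tariq overlap.
Lucia starts after Priya ends; Priya is clear from here.
Tariq starts before Jonas ends → Jonas and Tariq overlap.
Lucia starts after Jonas ends; Jonas is clear from here.
Lucia starts after Tariq ends; Tariq is clear from here.
Noor starts before Lucia ends → Lucia and Noor overlap.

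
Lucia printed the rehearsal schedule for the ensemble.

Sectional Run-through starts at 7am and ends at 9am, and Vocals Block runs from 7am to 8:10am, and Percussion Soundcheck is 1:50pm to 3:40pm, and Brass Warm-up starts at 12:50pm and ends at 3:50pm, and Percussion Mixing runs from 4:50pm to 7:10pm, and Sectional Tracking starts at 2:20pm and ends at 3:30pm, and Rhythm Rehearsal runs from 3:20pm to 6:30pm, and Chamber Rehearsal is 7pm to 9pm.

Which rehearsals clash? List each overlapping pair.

Two intervals overlap when each starts before the other ends.
Sorted by start: Sectional Run-through, Vocals Block, Brass Warm-up, Percussion Soundcheck, Sectional Tracking, Rhythm Rehearsal, Percussion Mixing, Chamber Rehearsal.
Vocals Block starts before Sectional Run-through ends → Sectional Run-through and Vocals Block overlap.
Brass Warm-up starts after Sectional Run-through ends — done with Sectional Run-through.
Brass Warm-up starts after Vocals Block ends — done with Vocals Block.
Percussion Soundcheck starts before Brass Warm-up ends → Brass Warm-up and Percussion Soundcheck overlap.
Sectional Tracking starts before Brass Warm-up ends → Brass Warm-up and Sectional Tracking overlap.
Rhythm Rehearsal starts before Brass Warm-up ends → Brass Warm-up and Rhythm Rehearsal overlap.
Percussion Mixing starts after Brass Warm-up ends — done with Brass Warm-up.
Sectional Tracking starts before Percussion Soundcheck ends → Percussion Soundcheck and Sectional Tracking overlap.
Rhythm Rehearsal starts before Percussion Soundcheck ends → Percussion Soundcheck and Rhythm Rehearsal overlap.
Percussion Mixing starts after Percussion Soundcheck ends — done with Percussion Soundcheck.
Rhythm Rehearsal starts before Sectional Tracking ends → Sectional Tracking and Rhythm Rehearsal overlap.
Percussion Mixing starts after Sectional Tracking ends — done with Sectional Tracking.
Percussion Mixing starts before Rhythm Rehearsal ends → Rhythm Rehearsal and Percussion Mixing overlap.
Chamber Rehearsal starts after Rhythm Rehearsal ends.
Chamber Rehearsal starts before Percussion Mixing ends → Percussion Mixing and Chamber Rehearsal overlap.

Brass Warm-up & Percussion Soundcheck, Brass Warm-up & Rhythm Rehearsal, Brass Warm-up & Sectional Tracking, Chamber Rehearsal & Percussion Mixing, Percussion Mixing & Rhythm Rehearsal, Percussion Soundcheck & Rhythm Rehearsal, Percussion Soundcheck & Sectional Tracking, Rhythm Rehearsal & Sectional Tracking, Sectional Run-through & Vocals Block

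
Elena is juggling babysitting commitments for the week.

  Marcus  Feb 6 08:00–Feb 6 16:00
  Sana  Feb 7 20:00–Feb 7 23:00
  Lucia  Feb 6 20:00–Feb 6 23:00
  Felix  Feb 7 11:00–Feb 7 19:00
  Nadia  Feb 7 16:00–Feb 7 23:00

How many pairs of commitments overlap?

Sorted by start: Marcus, Lucia, Felix, Nadia, Sana.
Lucia starts after Marcus ends; Marcus is clear from here.
Felix starts after Lucia ends; Lucia is clear from here.
Nadia starts before Felix ends → Felix and Nadia overlap.
Sana starts after Felix ends.
Sana starts before Nadia ends → Nadia and Sana overlap.
Overlapping pairs: Felix & Nadia, Nadia & Sana — 2 in total.

2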